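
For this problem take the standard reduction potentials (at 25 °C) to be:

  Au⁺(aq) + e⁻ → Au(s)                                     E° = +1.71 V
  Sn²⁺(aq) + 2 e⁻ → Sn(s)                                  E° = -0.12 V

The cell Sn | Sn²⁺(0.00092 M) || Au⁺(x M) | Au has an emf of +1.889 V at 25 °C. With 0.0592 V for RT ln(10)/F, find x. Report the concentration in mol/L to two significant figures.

Au⁺/Au is the cathode, Sn²⁺/Sn the anode: E°cell = +1.83 V, n = 2.
Overall reaction: 2 Au⁺(aq) + Sn(s) → 2 Au(s) + Sn²⁺(aq); Q = [Sn²⁺]^1/[Au⁺]^2.
From E = E° − (0.0592/n) log Q: log Q = (E° − E)·n/0.0592 = (+1.83 − (+1.889))·2/0.0592 = -1.9932.
So 2·log[Au⁺] = 1·log(0.00092) − log Q = -3.0362 − (-1.9932) = -1.0430; log[Au⁺] = -1.0430 / 2 = -0.5215; [Au⁺] = 10^(-0.5215) ≈ 0.30 M.

0.30 M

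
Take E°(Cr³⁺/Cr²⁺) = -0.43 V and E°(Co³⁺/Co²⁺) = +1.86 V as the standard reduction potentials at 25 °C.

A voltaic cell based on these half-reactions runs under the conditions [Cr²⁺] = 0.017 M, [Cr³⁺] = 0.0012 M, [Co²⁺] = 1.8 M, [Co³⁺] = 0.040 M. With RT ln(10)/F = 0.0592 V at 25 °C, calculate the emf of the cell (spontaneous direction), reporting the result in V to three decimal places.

+2.260 V

Co³⁺/Co²⁺ is the cathode (higher E°), Cr³⁺/Cr²⁺ the anode: E°cell = +1.86 − (-0.43) = +2.29 V, n = 1.
Overall: Co³⁺(aq) + Cr²⁺(aq) → Co²⁺(aq) + Cr³⁺(aq)
Q = [Co²⁺]·[Cr³⁺] / ([Co³⁺]·[Cr²⁺]); log Q = 0.502.
E = E° − (0.0592/n) log Q = +2.29 − (0.0592/1)(0.502) = +2.260 V.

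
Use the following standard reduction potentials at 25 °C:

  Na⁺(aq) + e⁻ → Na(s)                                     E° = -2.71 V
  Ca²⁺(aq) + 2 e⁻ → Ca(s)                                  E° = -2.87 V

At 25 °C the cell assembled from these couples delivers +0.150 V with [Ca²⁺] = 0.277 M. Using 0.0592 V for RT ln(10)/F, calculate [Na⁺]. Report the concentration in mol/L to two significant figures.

Na⁺/Na is the cathode, Ca²⁺/Ca the anode: E°cell = +0.16 V, n = 2.
Overall reaction: 2 Na⁺(aq) + Ca(s) → 2 Na(s) + Ca²⁺(aq); Q = [Ca²⁺]^1/[Na⁺]^2.
From E = E° − (0.0592/n) log Q: log Q = (E° − E)·n/0.0592 = (+0.16 − (+0.150))·2/0.0592 = 0.3378.
So 2·log[Na⁺] = 1·log(0.277) − log Q = -0.5575 − (0.3378) = -0.8953; log[Na⁺] = -0.8953 / 2 = -0.4476; [Na⁺] = 10^(-0.4476) ≈ 0.36 M.

0.36 M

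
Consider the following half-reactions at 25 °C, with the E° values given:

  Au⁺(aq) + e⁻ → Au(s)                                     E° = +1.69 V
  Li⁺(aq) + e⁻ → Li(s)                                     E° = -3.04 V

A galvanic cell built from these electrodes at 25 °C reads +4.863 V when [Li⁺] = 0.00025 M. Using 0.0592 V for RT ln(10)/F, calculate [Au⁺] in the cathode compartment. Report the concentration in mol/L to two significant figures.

Au⁺/Au is the cathode, Li⁺/Li the anode: E°cell = +4.73 V, n = 1.
Overall reaction: Au⁺(aq) + Li(s) → Au(s) + Li⁺(aq); Q = [Li⁺]^1/[Au⁺]^1.
From E = E° − (0.0592/n) log Q: log Q = (E° − E)·n/0.0592 = (+4.73 − (+4.863))·1/0.0592 = -2.2466.
So 1·log[Au⁺] = 1·log(0.00025) − log Q = -3.6021 − (-2.2466) = -1.3555; [Au⁺] = 10^(-1.3555) ≈ 0.044 M.

0.044 M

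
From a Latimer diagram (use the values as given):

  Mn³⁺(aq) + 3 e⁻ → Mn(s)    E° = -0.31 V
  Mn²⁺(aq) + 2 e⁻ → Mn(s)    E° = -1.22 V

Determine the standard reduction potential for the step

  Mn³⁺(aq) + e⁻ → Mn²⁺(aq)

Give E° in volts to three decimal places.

Sequential free energies add, so n₃E°₃ = n₁E°₁ + n₂E°₂.
With n₃ = 3, and the known step contributing 2×(-1.22) V, the unknown satisfies 1·E° = 3×(-0.31) − 2×(-1.22) = +1.510.
E° = +1.510 / 1 = +1.510 V.

+1.510 V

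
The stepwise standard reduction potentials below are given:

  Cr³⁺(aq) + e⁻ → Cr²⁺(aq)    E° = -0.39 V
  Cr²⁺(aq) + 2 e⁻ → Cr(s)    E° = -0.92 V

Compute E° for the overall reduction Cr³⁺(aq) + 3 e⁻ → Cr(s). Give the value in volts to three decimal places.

Standard free energies of sequential steps add: ΔG°₃ = ΔG°₁ + ΔG°₂, so n₃E°₃ = n₁E°₁ + n₂E°₂.
E°₃ = (1×-0.39 + 2×-0.92) / 3 = (-2.230) / 3 = -0.743 V.

-0.743 V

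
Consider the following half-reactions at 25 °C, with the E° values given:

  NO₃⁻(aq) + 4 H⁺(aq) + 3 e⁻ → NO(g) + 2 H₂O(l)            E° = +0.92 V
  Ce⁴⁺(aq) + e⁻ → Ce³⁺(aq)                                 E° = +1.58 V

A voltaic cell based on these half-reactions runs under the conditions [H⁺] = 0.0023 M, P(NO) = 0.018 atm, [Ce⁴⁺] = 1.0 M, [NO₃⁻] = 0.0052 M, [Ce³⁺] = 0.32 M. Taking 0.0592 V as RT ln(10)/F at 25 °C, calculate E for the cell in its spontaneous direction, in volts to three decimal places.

Ce⁴⁺/Ce³⁺ is the cathode (higher E°), NO₃⁻/NO the anode: E°cell = +1.58 − (+0.92) = +0.66 V, n = 3.
Overall: 3 Ce⁴⁺(aq) + NO(g) + 2 H₂O(l) → 3 Ce³⁺(aq) + NO₃⁻(aq) + 4 H⁺(aq)
Q = [Ce³⁺]^3·[NO₃⁻]·[H⁺]^4 / ([Ce⁴⁺]^3·P(NO)); log Q = -12.577.
E = E° − (0.0592/n) log Q = +0.66 − (0.0592/3)(-12.577) = +0.908 V.

+0.908 V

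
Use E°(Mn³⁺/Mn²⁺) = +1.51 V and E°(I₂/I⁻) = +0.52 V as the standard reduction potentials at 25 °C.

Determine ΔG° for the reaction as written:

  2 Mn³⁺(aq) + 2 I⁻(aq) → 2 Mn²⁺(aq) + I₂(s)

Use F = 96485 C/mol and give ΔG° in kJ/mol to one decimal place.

As written, Mn³⁺/Mn²⁺ is reduced (cathode) and I₂/I⁻ is oxidised (anode), so E°cell = (+1.51) − (+0.52) = +0.99 V.
Balancing electrons gives n = 2.
ΔG° = −nFE° = −(2)(96485)(+0.99) = -191,040 J = -191.0 kJ/mol.

-191.0 kJ/mol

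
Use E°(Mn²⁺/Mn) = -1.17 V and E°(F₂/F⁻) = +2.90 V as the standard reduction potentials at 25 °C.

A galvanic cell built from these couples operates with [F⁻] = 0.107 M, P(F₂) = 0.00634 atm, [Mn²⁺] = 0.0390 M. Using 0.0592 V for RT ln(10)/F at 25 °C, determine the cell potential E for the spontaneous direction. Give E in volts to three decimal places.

F₂/F⁻ is the cathode (higher E°), Mn²⁺/Mn the anode: E°cell = +2.90 − (-1.17) = +4.07 V, n = 2.
Overall: F₂(g) + Mn(s) → 2 F⁻(aq) + Mn²⁺(aq)
Q = [F⁻]^2·[Mn²⁺] / (P(F₂)); log Q = -1.152.
E = E° − (0.0592/n) log Q = +4.07 − (0.0592/2)(-1.152) = +4.104 V.

+4.104 V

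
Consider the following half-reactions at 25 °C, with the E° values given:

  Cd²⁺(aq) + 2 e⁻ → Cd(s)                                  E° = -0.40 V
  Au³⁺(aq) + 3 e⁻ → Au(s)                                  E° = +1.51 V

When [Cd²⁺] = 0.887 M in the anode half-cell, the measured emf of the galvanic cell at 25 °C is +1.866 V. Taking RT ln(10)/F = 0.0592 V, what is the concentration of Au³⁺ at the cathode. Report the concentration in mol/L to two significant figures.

0.0049 M

Au³⁺/Au is the cathode, Cd²⁺/Cd the anode: E°cell = +1.91 V, n = 6.
Overall reaction: 2 Au³⁺(aq) + 3 Cd(s) → 2 Au(s) + 3 Cd²⁺(aq); Q = [Cd²⁺]^3/[Au³⁺]^2.
From E = E° − (0.0592/n) log Q: log Q = (E° − E)·n/0.0592 = (+1.91 − (+1.866))·6/0.0592 = 4.4595.
So 2·log[Au³⁺] = 3·log(0.887) − log Q = -0.1562 − (4.4595) = -4.6157; log[Au³⁺] = -4.6157 / 2 = -2.3079; [Au³⁺] = 10^(-2.3079) ≈ 0.0049 M.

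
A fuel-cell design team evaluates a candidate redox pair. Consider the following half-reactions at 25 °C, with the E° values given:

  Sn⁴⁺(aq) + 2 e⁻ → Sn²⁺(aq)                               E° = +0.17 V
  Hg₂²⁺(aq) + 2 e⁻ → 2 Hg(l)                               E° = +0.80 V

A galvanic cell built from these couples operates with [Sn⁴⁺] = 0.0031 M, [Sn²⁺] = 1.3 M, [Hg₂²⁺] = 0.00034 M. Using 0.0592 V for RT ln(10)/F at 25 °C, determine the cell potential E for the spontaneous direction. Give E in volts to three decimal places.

+0.605 V

Hg₂²⁺/Hg is the cathode (higher E°), Sn⁴⁺/Sn²⁺ the anode: E°cell = +0.80 − (+0.17) = +0.63 V, n = 2.
Overall: Hg₂²⁺(aq) + Sn²⁺(aq) → 2 Hg(l) + Sn⁴⁺(aq)
Q = [Sn⁴⁺] / ([Hg₂²⁺]·[Sn²⁺]); log Q = 0.846.
E = E° − (0.0592/n) log Q = +0.63 − (0.0592/2)(0.846) = +0.605 V.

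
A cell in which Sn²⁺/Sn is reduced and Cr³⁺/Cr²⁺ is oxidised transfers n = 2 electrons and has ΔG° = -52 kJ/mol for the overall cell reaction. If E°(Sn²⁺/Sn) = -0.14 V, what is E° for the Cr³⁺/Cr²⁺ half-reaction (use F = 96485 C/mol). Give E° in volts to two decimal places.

E°cell = −ΔG°/(nF) = −(-52×10³)/((2)(96485)) = +0.269 V.
Since Sn²⁺/Sn is the cathode and Cr³⁺/Cr²⁺ the anode, E°cell = E°(Sn²⁺/Sn) − E°(Cr³⁺/Cr²⁺).
So E°(Cr³⁺/Cr²⁺) = E°(Sn²⁺/Sn) − E°cell = (-0.14) − (+0.269) = -0.41 V.

-0.41 V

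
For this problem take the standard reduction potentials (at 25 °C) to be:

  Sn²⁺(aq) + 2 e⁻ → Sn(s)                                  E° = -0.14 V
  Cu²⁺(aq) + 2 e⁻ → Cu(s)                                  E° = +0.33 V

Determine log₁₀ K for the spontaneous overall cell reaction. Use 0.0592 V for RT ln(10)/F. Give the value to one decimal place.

15.9

Cathode: Cu²⁺/Cu; anode: Sn²⁺/Sn. E°cell = +0.47 V, n = 2.
log K = nE°cell / 0.0592 = (2)(+0.47) / 0.0592 = 15.9.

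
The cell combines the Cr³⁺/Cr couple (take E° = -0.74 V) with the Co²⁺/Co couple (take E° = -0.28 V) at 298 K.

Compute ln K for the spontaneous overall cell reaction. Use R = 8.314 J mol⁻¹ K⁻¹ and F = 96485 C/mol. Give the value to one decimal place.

Cathode: Co²⁺/Co; anode: Cr³⁺/Cr. E°cell = (-0.28) − (-0.74) = +0.46 V, with n = 6.
ΔG° = −nFE° = −RT ln K, so ln K = nFE°/(RT) = (6)(96485)(+0.46) / ((8.314)(298)) = 107.484.

107.5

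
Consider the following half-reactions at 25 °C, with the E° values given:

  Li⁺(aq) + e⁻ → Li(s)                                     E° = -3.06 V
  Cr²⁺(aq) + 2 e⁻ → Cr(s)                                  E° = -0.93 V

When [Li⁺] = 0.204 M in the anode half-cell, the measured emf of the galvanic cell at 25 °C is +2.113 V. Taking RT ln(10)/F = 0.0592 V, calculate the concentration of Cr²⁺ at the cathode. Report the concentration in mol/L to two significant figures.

Cr²⁺/Cr is the cathode, Li⁺/Li the anode: E°cell = +2.13 V, n = 2.
Overall reaction: Cr²⁺(aq) + 2 Li(s) → Cr(s) + 2 Li⁺(aq); Q = [Li⁺]^2/[Cr²⁺]^1.
From E = E° − (0.0592/n) log Q: log Q = (E° − E)·n/0.0592 = (+2.13 − (+2.113))·2/0.0592 = 0.5743.
So 1·log[Cr²⁺] = 2·log(0.204) − log Q = -1.3807 − (0.5743) = -1.9550; [Cr²⁺] = 10^(-1.9550) ≈ 0.011 M.

0.011 M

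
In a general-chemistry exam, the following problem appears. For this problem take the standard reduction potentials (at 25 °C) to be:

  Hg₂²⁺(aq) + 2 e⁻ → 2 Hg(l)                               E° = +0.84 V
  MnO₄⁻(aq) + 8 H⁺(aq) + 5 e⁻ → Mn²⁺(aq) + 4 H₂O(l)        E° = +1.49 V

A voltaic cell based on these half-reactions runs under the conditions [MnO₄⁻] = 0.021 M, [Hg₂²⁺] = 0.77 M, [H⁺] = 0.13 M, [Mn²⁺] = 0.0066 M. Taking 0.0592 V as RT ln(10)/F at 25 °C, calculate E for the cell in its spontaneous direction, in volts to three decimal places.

+0.575 V

MnO₄⁻/Mn²⁺ is the cathode (higher E°), Hg₂²⁺/Hg the anode: E°cell = +1.49 − (+0.84) = +0.65 V, n = 10.
Overall: 2 MnO₄⁻(aq) + 16 H⁺(aq) + 10 Hg(l) → 2 Mn²⁺(aq) + 8 H₂O(l) + 5 Hg₂²⁺(aq)
Q = [Mn²⁺]^2·[Hg₂²⁺]^5 / ([MnO₄⁻]^2·[H⁺]^16); log Q = 12.604.
E = E° − (0.0592/n) log Q = +0.65 − (0.0592/10)(12.604) = +0.575 V.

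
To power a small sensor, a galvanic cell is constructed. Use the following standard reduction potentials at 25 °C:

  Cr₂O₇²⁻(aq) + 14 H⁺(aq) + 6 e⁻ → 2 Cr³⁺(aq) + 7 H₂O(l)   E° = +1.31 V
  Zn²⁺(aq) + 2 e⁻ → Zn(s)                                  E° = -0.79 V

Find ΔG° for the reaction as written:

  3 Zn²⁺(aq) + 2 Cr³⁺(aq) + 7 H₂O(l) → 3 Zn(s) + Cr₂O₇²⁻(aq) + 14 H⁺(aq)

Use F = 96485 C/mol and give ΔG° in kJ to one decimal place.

As written, Zn²⁺/Zn is reduced (cathode) and Cr₂O₇²⁻/Cr³⁺ is oxidised (anode), so E°cell = (-0.79) − (+1.31) = -2.10 V.
Balancing electrons gives n = 6.
ΔG° = −nFE° = −(6)(96485)(-2.10) = 1,215,711 J = +1215.7 kJ.

+1215.7 kJ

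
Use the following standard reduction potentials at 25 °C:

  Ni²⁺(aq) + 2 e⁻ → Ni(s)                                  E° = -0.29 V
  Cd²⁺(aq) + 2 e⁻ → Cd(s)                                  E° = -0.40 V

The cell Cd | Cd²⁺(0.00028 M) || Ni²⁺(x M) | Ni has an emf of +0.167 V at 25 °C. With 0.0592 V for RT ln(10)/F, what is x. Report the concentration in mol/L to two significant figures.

Ni²⁺/Ni is the cathode, Cd²⁺/Cd the anode: E°cell = +0.11 V, n = 2.
Overall reaction: Ni²⁺(aq) + Cd(s) → Ni(s) + Cd²⁺(aq); Q = [Cd²⁺]^1/[Ni²⁺]^1.
From E = E° − (0.0592/n) log Q: log Q = (E° − E)·n/0.0592 = (+0.11 − (+0.167))·2/0.0592 = -1.9257.
So 1·log[Ni²⁺] = 1·log(0.00028) − log Q = -3.5528 − (-1.9257) = -1.6271; [Ni²⁺] = 10^(-1.6271) ≈ 0.024 M.

0.024 M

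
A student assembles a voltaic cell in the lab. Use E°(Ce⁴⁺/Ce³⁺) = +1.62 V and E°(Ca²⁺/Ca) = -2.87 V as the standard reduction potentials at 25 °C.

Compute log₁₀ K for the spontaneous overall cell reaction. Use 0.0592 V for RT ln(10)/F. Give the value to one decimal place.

Cathode: Ce⁴⁺/Ce³⁺; anode: Ca²⁺/Ca. E°cell = +4.49 V, n = 2.
log K = nE°cell / 0.0592 = (2)(+4.49) / 0.0592 = 151.7.

151.7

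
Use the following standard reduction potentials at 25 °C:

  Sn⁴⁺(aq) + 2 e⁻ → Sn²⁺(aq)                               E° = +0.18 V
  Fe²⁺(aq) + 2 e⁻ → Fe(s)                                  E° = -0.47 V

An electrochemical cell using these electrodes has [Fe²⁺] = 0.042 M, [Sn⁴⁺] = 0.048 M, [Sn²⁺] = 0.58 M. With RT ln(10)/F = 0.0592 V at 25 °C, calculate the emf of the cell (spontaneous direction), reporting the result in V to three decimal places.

+0.659 V

Sn⁴⁺/Sn²⁺ is the cathode (higher E°), Fe²⁺/Fe the anode: E°cell = +0.18 − (-0.47) = +0.65 V, n = 2.
Overall: Sn⁴⁺(aq) + Fe(s) → Sn²⁺(aq) + Fe²⁺(aq)
Q = [Sn²⁺]·[Fe²⁺] / ([Sn⁴⁺]); log Q = -0.295.
E = E° − (0.0592/n) log Q = +0.65 − (0.0592/2)(-0.295) = +0.659 V.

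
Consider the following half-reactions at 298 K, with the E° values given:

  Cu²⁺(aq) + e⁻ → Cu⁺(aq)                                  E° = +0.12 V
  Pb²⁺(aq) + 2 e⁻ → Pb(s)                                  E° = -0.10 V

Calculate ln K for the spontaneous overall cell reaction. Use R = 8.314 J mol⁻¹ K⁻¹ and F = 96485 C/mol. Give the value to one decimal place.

17.1

Cathode: Cu²⁺/Cu⁺; anode: Pb²⁺/Pb. E°cell = (+0.12) − (-0.10) = +0.22 V, with n = 2.
ΔG° = −nFE° = −RT ln K, so ln K = nFE°/(RT) = (2)(96485)(+0.22) / ((8.314)(298)) = 17.135.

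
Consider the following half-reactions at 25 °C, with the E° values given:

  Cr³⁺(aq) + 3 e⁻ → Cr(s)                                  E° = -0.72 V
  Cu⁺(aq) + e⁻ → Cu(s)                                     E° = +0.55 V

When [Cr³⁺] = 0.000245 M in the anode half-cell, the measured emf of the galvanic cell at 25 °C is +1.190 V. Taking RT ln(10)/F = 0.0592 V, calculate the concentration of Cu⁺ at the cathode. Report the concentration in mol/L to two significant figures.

Cu⁺/Cu is the cathode, Cr³⁺/Cr the anode: E°cell = +1.27 V, n = 3.
Overall reaction: 3 Cu⁺(aq) + Cr(s) → 3 Cu(s) + Cr³⁺(aq); Q = [Cr³⁺]^1/[Cu⁺]^3.
From E = E° − (0.0592/n) log Q: log Q = (E° − E)·n/0.0592 = (+1.27 − (+1.190))·3/0.0592 = 4.0541.
So 3·log[Cu⁺] = 1·log(0.000245) − log Q = -3.6108 − (4.0541) = -7.6649; log[Cu⁺] = -7.6649 / 3 = -2.5550; [Cu⁺] = 10^(-2.5550) ≈ 0.0028 M.

0.0028 M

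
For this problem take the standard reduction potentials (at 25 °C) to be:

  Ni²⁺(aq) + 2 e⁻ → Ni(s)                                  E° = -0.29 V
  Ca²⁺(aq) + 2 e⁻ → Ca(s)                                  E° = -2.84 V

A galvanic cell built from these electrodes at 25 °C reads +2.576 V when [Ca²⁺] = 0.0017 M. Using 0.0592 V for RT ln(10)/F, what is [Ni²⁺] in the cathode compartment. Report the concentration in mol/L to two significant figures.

Ni²⁺/Ni is the cathode, Ca²⁺/Ca the anode: E°cell = +2.55 V, n = 2.
Overall reaction: Ni²⁺(aq) + Ca(s) → Ni(s) + Ca²⁺(aq); Q = [Ca²⁺]^1/[Ni²⁺]^1.
From E = E° − (0.0592/n) log Q: log Q = (E° − E)·n/0.0592 = (+2.55 − (+2.576))·2/0.0592 = -0.8784.
So 1·log[Ni²⁺] = 1·log(0.0017) − log Q = -2.7696 − (-0.8784) = -1.8912; [Ni²⁺] = 10^(-1.8912) ≈ 0.013 M.

0.013 M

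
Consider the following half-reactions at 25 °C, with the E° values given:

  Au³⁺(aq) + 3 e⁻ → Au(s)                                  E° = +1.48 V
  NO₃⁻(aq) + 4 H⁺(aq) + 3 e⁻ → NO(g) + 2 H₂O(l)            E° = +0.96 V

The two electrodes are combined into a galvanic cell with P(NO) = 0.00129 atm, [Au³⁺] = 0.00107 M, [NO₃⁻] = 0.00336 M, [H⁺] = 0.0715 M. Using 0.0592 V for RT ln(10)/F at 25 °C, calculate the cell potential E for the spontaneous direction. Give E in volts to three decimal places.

Au³⁺/Au is the cathode (higher E°), NO₃⁻/NO the anode: E°cell = +1.48 − (+0.96) = +0.52 V, n = 3.
Overall: Au³⁺(aq) + NO(g) + 2 H₂O(l) → Au(s) + NO₃⁻(aq) + 4 H⁺(aq)
Q = [NO₃⁻]·[H⁺]^4 / ([Au³⁺]·P(NO)); log Q = -1.196.
E = E° − (0.0592/n) log Q = +0.52 − (0.0592/3)(-1.196) = +0.544 V.

+0.544 V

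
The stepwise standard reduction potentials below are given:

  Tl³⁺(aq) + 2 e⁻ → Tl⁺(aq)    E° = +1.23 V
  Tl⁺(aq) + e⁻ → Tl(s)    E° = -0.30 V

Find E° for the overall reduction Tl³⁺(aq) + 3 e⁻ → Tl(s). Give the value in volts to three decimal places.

Since ΔG° = −nFE° is additive over sequential reductions, n₃E°₃ = n₁E°₁ + n₂E°₂.
E°₃ = (2×+1.23 + 1×-0.30) / 3 = (+2.160) / 3 = +0.720 V.
Simply averaging or adding the two E° values would be wrong; the electron-weighted sum is required.

+0.720 V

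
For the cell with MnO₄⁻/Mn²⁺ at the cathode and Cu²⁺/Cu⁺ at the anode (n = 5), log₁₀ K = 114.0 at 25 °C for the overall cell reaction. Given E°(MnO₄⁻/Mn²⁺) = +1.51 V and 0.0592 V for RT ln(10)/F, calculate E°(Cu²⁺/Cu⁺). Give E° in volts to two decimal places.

E°cell = (0.0592/n)·log K = (0.0592/5)(114.0) = +1.350 V.
Since MnO₄⁻/Mn²⁺ is the cathode and Cu²⁺/Cu⁺ the anode, E°cell = E°(MnO₄⁻/Mn²⁺) − E°(Cu²⁺/Cu⁺).
So E°(Cu²⁺/Cu⁺) = E°(MnO₄⁻/Mn²⁺) − E°cell = (+1.51) − (+1.350) = +0.16 V.

+0.16 V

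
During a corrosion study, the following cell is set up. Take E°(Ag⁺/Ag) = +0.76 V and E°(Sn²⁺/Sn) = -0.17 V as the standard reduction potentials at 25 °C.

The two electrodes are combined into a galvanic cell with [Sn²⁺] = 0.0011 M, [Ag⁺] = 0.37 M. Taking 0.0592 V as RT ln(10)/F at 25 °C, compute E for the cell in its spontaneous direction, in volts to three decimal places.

Ag⁺/Ag is the cathode (higher E°), Sn²⁺/Sn the anode: E°cell = +0.76 − (-0.17) = +0.93 V, n = 2.
Overall: 2 Ag⁺(aq) + Sn(s) → 2 Ag(s) + Sn²⁺(aq)
Q = [Sn²⁺] / ([Ag⁺]^2); log Q = -2.095.
E = E° − (0.0592/n) log Q = +0.93 − (0.0592/2)(-2.095) = +0.992 V.

+0.992 V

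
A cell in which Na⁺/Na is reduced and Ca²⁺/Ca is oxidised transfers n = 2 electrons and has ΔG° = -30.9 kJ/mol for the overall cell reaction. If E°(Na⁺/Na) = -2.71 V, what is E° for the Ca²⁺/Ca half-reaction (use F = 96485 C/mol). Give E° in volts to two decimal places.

-2.87 V

E°cell = −ΔG°/(nF) = −(-30.9×10³)/((2)(96485)) = +0.160 V.
Since Na⁺/Na is the cathode and Ca²⁺/Ca the anode, E°cell = E°(Na⁺/Na) − E°(Ca²⁺/Ca).
So E°(Ca²⁺/Ca) = E°(Na⁺/Na) − E°cell = (-2.71) − (+0.160) = -2.87 V.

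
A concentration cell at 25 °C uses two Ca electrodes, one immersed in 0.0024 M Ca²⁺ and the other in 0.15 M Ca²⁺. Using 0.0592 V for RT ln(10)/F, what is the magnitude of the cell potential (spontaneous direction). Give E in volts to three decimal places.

+0.053 V

For a concentration cell E°cell = 0. The 0.15 M side is the cathode (reduction is favoured where [Ca²⁺] is higher).
With n = 2, E = −(0.0592/2) log([Ca²⁺]ₐₙ/[Ca²⁺]꜀ₐₜ) = −(0.0592/2) log(0.0024/0.15) = −(0.0592/2)(-1.796) = +0.053 V.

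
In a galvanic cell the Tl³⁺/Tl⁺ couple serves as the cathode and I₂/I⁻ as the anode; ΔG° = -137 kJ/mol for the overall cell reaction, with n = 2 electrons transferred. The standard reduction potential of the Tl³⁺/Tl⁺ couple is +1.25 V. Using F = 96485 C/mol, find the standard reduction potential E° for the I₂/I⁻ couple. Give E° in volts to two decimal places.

+0.54 V

E°cell = −ΔG°/(nF) = −(-137×10³)/((2)(96485)) = +0.710 V.
Since Tl³⁺/Tl⁺ is the cathode and I₂/I⁻ the anode, E°cell = E°(Tl³⁺/Tl⁺) − E°(I₂/I⁻).
So E°(I₂/I⁻) = E°(Tl³⁺/Tl⁺) − E°cell = (+1.25) − (+0.710) = +0.54 V.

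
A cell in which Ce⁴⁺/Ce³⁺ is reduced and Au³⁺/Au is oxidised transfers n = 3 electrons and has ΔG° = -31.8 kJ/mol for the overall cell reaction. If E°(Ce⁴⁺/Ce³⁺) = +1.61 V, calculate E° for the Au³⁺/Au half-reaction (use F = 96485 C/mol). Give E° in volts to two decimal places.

E°cell = −ΔG°/(nF) = −(-31.8×10³)/((3)(96485)) = +0.110 V.
Since Ce⁴⁺/Ce³⁺ is the cathode and Au³⁺/Au the anode, E°cell = E°(Ce⁴⁺/Ce³⁺) − E°(Au³⁺/Au).
So E°(Au³⁺/Au) = E°(Ce⁴⁺/Ce³⁺) − E°cell = (+1.61) − (+0.110) = +1.50 V.

+1.50 V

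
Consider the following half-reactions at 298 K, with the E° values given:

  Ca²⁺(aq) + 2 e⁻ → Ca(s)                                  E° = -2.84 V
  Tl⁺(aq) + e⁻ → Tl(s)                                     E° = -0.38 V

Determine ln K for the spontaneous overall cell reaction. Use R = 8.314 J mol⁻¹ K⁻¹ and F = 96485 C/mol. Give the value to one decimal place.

Cathode: Tl⁺/Tl; anode: Ca²⁺/Ca. E°cell = (-0.38) − (-2.84) = +2.46 V, with n = 2.
ΔG° = −nFE° = −RT ln K, so ln K = nFE°/(RT) = (2)(96485)(+2.46) / ((8.314)(298)) = 191.601.

191.6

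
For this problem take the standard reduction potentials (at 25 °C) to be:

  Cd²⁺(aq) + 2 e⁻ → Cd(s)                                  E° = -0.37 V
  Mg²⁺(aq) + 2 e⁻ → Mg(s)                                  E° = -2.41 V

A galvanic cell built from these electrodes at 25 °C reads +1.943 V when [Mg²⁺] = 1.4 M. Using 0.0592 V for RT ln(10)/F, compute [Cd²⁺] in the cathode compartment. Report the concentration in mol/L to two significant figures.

0.00074 M

Cd²⁺/Cd is the cathode, Mg²⁺/Mg the anode: E°cell = +2.04 V, n = 2.
Overall reaction: Cd²⁺(aq) + Mg(s) → Cd(s) + Mg²⁺(aq); Q = [Mg²⁺]^1/[Cd²⁺]^1.
From E = E° − (0.0592/n) log Q: log Q = (E° − E)·n/0.0592 = (+2.04 − (+1.943))·2/0.0592 = 3.2770.
So 1·log[Cd²⁺] = 1·log(1.4) − log Q = 0.1461 − (3.2770) = -3.1309; [Cd²⁺] = 10^(-3.1309) ≈ 0.00074 M.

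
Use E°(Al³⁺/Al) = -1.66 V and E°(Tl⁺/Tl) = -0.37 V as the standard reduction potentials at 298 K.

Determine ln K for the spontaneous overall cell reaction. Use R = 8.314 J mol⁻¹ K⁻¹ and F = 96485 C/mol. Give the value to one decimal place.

Cathode: Tl⁺/Tl; anode: Al³⁺/Al. E°cell = (-0.37) − (-1.66) = +1.29 V, with n = 3.
ΔG° = −nFE° = −RT ln K, so ln K = nFE°/(RT) = (3)(96485)(+1.29) / ((8.314)(298)) = 150.711.

150.7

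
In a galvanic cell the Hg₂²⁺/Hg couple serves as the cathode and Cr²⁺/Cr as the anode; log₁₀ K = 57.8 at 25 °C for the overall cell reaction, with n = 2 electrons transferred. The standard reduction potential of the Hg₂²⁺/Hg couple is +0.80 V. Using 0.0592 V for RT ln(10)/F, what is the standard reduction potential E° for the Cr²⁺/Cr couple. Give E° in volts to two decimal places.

E°cell = (0.0592/n)·log K = (0.0592/2)(57.8) = +1.711 V.
Since Hg₂²⁺/Hg is the cathode and Cr²⁺/Cr the anode, E°cell = E°(Hg₂²⁺/Hg) − E°(Cr²⁺/Cr).
So E°(Cr²⁺/Cr) = E°(Hg₂²⁺/Hg) − E°cell = (+0.80) − (+1.711) = -0.91 V.

-0.91 V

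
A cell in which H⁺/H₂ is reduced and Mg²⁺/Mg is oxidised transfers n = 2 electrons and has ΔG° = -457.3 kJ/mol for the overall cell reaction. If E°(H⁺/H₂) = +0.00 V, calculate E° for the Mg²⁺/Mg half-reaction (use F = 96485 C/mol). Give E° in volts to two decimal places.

-2.37 V

E°cell = −ΔG°/(nF) = −(-457.3×10³)/((2)(96485)) = +2.370 V.
Since H⁺/H₂ is the cathode and Mg²⁺/Mg the anode, E°cell = E°(H⁺/H₂) − E°(Mg²⁺/Mg).
So E°(Mg²⁺/Mg) = E°(H⁺/H₂) − E°cell = (+0.00) − (+2.370) = -2.37 V.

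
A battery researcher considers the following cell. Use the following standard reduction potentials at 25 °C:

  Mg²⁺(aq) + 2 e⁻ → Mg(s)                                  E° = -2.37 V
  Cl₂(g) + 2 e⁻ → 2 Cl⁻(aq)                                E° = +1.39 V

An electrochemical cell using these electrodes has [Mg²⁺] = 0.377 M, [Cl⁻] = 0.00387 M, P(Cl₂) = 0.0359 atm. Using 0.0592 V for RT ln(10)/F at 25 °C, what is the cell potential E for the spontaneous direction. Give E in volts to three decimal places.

+3.873 V

Cl₂/Cl⁻ is the cathode (higher E°), Mg²⁺/Mg the anode: E°cell = +1.39 − (-2.37) = +3.76 V, n = 2.
Overall: Cl₂(g) + Mg(s) → 2 Cl⁻(aq) + Mg²⁺(aq)
Q = [Cl⁻]^2·[Mg²⁺] / (P(Cl₂)); log Q = -3.803.
E = E° − (0.0592/n) log Q = +3.76 − (0.0592/2)(-3.803) = +3.873 V.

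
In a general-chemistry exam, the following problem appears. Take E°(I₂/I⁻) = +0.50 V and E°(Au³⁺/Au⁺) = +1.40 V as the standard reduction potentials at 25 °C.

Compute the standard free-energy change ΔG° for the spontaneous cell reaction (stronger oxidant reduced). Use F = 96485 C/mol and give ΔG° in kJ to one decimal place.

Au³⁺/Au⁺ (E° = +1.40 V) is the cathode; I₂/I⁻ (E° = +0.50 V) is the anode, so E°cell = +0.90 V.
Balancing electrons gives n = 2 (lcm of 2 and 2).
ΔG° = −nFE° = −(2)(96485)(+0.90) = -173,673 J = -173.7 kJ.

-173.7 kJ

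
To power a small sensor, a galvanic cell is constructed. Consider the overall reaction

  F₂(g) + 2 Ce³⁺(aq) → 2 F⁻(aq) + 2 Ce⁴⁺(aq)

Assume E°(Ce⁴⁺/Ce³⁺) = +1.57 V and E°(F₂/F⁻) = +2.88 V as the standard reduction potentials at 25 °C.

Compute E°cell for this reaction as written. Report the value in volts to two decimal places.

The F₂/F⁻ couple has the higher reduction potential, so it is the cathode; Ce⁴⁺/Ce³⁺ is oxidised at the anode.
E°cell = E°(cathode) − E°(anode) = (+2.88) − (+1.57) = +1.31 V.
Since E°cell > 0, the reaction is spontaneous under standard conditions.

+1.31 V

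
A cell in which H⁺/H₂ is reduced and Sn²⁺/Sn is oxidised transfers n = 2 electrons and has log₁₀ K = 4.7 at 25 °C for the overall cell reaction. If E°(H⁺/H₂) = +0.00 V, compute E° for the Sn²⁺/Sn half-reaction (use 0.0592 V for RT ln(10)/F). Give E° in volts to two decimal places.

-0.14 V

E°cell = (0.0592/n)·log K = (0.0592/2)(4.7) = +0.139 V.
Since H⁺/H₂ is the cathode and Sn²⁺/Sn the anode, E°cell = E°(H⁺/H₂) − E°(Sn²⁺/Sn).
So E°(Sn²⁺/Sn) = E°(H⁺/H₂) − E°cell = (+0.00) − (+0.139) = -0.14 V.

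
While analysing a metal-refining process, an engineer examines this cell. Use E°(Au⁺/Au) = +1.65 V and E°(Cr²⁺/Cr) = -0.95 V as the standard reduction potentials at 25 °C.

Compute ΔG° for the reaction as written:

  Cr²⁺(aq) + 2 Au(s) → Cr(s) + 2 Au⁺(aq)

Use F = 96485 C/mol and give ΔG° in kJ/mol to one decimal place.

+501.7 kJ/mol

As written, Cr²⁺/Cr is reduced (cathode) and Au⁺/Au is oxidised (anode), so E°cell = (-0.95) − (+1.65) = -2.60 V.
Balancing electrons gives n = 2.
ΔG° = −nFE° = −(2)(96485)(-2.60) = 501,722 J = +501.7 kJ/mol.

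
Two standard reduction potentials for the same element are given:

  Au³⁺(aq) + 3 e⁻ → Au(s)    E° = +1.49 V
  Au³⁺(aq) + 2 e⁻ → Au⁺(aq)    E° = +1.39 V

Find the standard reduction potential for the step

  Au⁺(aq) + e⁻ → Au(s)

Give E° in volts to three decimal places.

Sequential free energies add, so n₃E°₃ = n₁E°₁ + n₂E°₂.
With n₃ = 3, and the known step contributing 2×(+1.39) V, the unknown satisfies 1·E° = 3×(+1.49) − 2×(+1.39) = +1.690.
E° = +1.690 / 1 = +1.690 V.

+1.690 V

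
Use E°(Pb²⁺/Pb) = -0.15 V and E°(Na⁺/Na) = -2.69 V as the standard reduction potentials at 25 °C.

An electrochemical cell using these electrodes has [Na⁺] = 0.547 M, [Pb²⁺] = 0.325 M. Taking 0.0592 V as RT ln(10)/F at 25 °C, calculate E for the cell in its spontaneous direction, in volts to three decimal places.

+2.541 V

Pb²⁺/Pb is the cathode (higher E°), Na⁺/Na the anode: E°cell = -0.15 − (-2.69) = +2.54 V, n = 2.
Overall: Pb²⁺(aq) + 2 Na(s) → Pb(s) + 2 Na⁺(aq)
Q = [Na⁺]^2 / ([Pb²⁺]); log Q = -0.036.
E = E° − (0.0592/n) log Q = +2.54 − (0.0592/2)(-0.036) = +2.541 V.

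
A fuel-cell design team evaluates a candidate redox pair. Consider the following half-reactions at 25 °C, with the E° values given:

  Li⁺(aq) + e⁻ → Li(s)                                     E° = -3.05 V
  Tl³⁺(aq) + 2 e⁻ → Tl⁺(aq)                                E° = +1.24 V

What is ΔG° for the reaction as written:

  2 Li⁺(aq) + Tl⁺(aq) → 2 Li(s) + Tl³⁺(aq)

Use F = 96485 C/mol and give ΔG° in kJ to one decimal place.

+827.8 kJ

As written, Li⁺/Li is reduced (cathode) and Tl³⁺/Tl⁺ is oxidised (anode), so E°cell = (-3.05) − (+1.24) = -4.29 V.
Balancing electrons gives n = 2.
ΔG° = −nFE° = −(2)(96485)(-4.29) = 827,841 J = +827.8 kJ.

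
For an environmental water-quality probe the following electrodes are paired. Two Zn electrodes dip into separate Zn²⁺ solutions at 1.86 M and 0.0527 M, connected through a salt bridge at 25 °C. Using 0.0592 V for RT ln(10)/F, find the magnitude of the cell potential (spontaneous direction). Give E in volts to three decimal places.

+0.046 V

For a concentration cell E°cell = 0. The 1.86 M side is the cathode (reduction is favoured where [Zn²⁺] is higher).
With n = 2, E = −(0.0592/2) log([Zn²⁺]ₐₙ/[Zn²⁺]꜀ₐₜ) = −(0.0592/2) log(0.0527/1.86) = −(0.0592/2)(-1.548) = +0.046 V.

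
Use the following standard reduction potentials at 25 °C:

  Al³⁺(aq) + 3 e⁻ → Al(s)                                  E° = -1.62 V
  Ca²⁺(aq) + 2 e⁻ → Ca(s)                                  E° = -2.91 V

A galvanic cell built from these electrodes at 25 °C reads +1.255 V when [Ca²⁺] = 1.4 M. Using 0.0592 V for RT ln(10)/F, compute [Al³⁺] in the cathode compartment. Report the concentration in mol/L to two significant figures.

Al³⁺/Al is the cathode, Ca²⁺/Ca the anode: E°cell = +1.29 V, n = 6.
Overall reaction: 2 Al³⁺(aq) + 3 Ca(s) → 2 Al(s) + 3 Ca²⁺(aq); Q = [Ca²⁺]^3/[Al³⁺]^2.
From E = E° − (0.0592/n) log Q: log Q = (E° − E)·n/0.0592 = (+1.29 − (+1.255))·6/0.0592 = 3.5473.
So 2·log[Al³⁺] = 3·log(1.4) − log Q = 0.4384 − (3.5473) = -3.1089; log[Al³⁺] = -3.1089 / 2 = -1.5545; [Al³⁺] = 10^(-1.5545) ≈ 0.028 M.

0.028 M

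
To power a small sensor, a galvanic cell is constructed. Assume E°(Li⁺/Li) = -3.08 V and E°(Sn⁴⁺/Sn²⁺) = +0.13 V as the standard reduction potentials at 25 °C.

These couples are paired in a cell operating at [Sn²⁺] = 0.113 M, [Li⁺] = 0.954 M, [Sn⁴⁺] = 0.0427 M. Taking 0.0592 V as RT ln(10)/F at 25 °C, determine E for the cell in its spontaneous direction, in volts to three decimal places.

+3.199 V

Sn⁴⁺/Sn²⁺ is the cathode (higher E°), Li⁺/Li the anode: E°cell = +0.13 − (-3.08) = +3.21 V, n = 2.
Overall: Sn⁴⁺(aq) + 2 Li(s) → Sn²⁺(aq) + 2 Li⁺(aq)
Q = [Sn²⁺]·[Li⁺]^2 / ([Sn⁴⁺]); log Q = 0.382.
E = E° − (0.0592/n) log Q = +3.21 − (0.0592/2)(0.382) = +3.199 V.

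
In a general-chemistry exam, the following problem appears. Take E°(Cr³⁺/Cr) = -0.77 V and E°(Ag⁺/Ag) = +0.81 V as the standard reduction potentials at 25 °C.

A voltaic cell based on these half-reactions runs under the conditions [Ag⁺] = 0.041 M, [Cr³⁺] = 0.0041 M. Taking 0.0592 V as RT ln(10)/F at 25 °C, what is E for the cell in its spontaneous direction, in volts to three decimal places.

Ag⁺/Ag is the cathode (higher E°), Cr³⁺/Cr the anode: E°cell = +0.81 − (-0.77) = +1.58 V, n = 3.
Overall: 3 Ag⁺(aq) + Cr(s) → 3 Ag(s) + Cr³⁺(aq)
Q = [Cr³⁺] / ([Ag⁺]^3); log Q = 1.774.
E = E° − (0.0592/n) log Q = +1.58 − (0.0592/3)(1.774) = +1.545 V.

+1.545 V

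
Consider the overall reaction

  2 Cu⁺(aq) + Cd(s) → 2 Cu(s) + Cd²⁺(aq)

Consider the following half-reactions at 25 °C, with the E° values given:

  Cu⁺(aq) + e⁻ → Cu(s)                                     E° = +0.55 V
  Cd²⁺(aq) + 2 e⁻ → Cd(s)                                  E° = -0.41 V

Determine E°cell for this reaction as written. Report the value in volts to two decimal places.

The Cu⁺/Cu couple has the higher reduction potential, so it is the cathode; Cd²⁺/Cd is oxidised at the anode.
E°cell = E°(cathode) − E°(anode) = (+0.55) − (-0.41) = +0.96 V.
Since E°cell > 0, the reaction is spontaneous under standard conditions.

+0.96 V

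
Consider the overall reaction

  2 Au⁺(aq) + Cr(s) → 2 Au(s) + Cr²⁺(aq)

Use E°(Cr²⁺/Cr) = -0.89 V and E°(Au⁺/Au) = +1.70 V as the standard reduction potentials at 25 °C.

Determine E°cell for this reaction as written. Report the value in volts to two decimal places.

The Au⁺/Au couple has the higher reduction potential, so it is the cathode; Cr²⁺/Cr is oxidised at the anode.
E°cell = E°(cathode) − E°(anode) = (+1.70) − (-0.89) = +2.59 V.

+2.59 V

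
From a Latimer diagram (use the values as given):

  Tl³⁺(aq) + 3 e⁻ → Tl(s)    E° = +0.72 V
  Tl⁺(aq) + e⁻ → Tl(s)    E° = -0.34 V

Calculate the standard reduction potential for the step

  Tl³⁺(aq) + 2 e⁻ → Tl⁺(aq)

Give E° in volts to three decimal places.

Sequential free energies add, so n₃E°₃ = n₁E°₁ + n₂E°₂.
With n₃ = 3, and the known step contributing 1×(-0.34) V, the unknown satisfies 2·E° = 3×(+0.72) − 1×(-0.34) = +2.500.
E° = +2.500 / 2 = +1.250 V.

+1.250 V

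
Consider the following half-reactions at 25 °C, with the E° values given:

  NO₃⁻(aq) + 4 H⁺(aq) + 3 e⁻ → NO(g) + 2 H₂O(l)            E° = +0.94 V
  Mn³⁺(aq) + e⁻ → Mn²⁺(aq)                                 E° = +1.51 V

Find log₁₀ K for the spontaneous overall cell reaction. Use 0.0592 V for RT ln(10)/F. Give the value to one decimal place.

28.9

Cathode: Mn³⁺/Mn²⁺; anode: NO₃⁻/NO. E°cell = +0.57 V, n = 3.
log K = nE°cell / 0.0592 = (3)(+0.57) / 0.0592 = 28.9.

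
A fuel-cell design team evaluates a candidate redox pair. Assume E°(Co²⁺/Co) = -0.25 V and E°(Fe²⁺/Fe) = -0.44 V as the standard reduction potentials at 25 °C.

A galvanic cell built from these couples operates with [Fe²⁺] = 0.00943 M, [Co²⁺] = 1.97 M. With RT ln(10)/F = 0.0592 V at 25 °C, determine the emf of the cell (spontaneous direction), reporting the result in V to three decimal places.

+0.259 V

Co²⁺/Co is the cathode (higher E°), Fe²⁺/Fe the anode: E°cell = -0.25 − (-0.44) = +0.19 V, n = 2.
Overall: Co²⁺(aq) + Fe(s) → Co(s) + Fe²⁺(aq)
Q = [Fe²⁺] / ([Co²⁺]); log Q = -2.320.
E = E° − (0.0592/n) log Q = +0.19 − (0.0592/2)(-2.320) = +0.259 V.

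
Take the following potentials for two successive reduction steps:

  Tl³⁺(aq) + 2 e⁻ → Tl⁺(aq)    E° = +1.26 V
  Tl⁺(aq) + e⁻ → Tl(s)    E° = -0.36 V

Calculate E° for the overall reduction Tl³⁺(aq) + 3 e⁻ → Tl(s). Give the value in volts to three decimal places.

+0.720 V

Adding the free-energy changes (−nFE°) of the two steps gives −n₃FE°₃ = −n₁FE°₁ − n₂FE°₂.
E°₃ = (2×+1.26 + 1×-0.36) / 3 = (+2.160) / 3 = +0.720 V.
E° values themselves are not directly additive — weighting by electron count is essential.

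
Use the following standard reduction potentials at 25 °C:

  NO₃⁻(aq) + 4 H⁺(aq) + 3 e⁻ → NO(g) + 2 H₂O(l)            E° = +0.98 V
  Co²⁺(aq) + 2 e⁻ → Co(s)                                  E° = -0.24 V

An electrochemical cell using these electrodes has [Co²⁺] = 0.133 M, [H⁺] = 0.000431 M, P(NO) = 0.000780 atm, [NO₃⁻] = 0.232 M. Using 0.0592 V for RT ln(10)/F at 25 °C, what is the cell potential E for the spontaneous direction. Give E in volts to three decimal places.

NO₃⁻/NO is the cathode (higher E°), Co²⁺/Co the anode: E°cell = +0.98 − (-0.24) = +1.22 V, n = 6.
Overall: 2 NO₃⁻(aq) + 8 H⁺(aq) + 3 Co(s) → 2 NO(g) + 4 H₂O(l) + 3 Co²⁺(aq)
Q = P(NO)^2·[Co²⁺]^3 / ([NO₃⁻]^2·[H⁺]^8); log Q = 19.349.
E = E° − (0.0592/n) log Q = +1.22 − (0.0592/6)(19.349) = +1.029 V.

+1.029 V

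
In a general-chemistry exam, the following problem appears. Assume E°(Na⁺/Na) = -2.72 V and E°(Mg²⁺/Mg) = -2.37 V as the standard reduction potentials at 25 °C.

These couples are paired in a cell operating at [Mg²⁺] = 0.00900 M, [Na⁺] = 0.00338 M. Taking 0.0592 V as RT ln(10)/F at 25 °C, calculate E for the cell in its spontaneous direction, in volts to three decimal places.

Mg²⁺/Mg is the cathode (higher E°), Na⁺/Na the anode: E°cell = -2.37 − (-2.72) = +0.35 V, n = 2.
Overall: Mg²⁺(aq) + 2 Na(s) → Mg(s) + 2 Na⁺(aq)
Q = [Na⁺]^2 / ([Mg²⁺]); log Q = -2.896.
E = E° − (0.0592/n) log Q = +0.35 − (0.0592/2)(-2.896) = +0.436 V.

+0.436 V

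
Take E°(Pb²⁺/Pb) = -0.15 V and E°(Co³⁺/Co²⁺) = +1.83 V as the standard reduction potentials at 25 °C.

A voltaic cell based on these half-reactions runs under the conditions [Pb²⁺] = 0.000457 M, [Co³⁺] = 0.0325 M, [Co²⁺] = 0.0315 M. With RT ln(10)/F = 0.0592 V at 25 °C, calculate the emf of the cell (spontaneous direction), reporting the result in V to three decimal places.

+2.080 V

Co³⁺/Co²⁺ is the cathode (higher E°), Pb²⁺/Pb the anode: E°cell = +1.83 − (-0.15) = +1.98 V, n = 2.
Overall: 2 Co³⁺(aq) + Pb(s) → 2 Co²⁺(aq) + Pb²⁺(aq)
Q = [Co²⁺]^2·[Pb²⁺] / ([Co³⁺]^2); log Q = -3.367.
E = E° − (0.0592/n) log Q = +1.98 − (0.0592/2)(-3.367) = +2.080 V.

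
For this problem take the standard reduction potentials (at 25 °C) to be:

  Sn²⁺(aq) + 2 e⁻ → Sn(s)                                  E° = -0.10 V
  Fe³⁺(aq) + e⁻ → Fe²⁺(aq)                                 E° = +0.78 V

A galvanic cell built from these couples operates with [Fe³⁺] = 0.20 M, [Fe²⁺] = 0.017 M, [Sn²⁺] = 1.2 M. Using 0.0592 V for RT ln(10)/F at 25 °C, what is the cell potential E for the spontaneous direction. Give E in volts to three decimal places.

+0.941 V

Fe³⁺/Fe²⁺ is the cathode (higher E°), Sn²⁺/Sn the anode: E°cell = +0.78 − (-0.10) = +0.88 V, n = 2.
Overall: 2 Fe³⁺(aq) + Sn(s) → 2 Fe²⁺(aq) + Sn²⁺(aq)
Q = [Fe²⁺]^2·[Sn²⁺] / ([Fe³⁺]^2); log Q = -2.062.
E = E° − (0.0592/n) log Q = +0.88 − (0.0592/2)(-2.062) = +0.941 V.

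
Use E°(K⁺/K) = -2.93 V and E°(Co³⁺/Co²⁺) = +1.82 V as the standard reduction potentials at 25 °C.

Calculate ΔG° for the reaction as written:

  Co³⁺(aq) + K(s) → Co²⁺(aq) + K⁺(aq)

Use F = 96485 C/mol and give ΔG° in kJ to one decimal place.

As written, Co³⁺/Co²⁺ is reduced (cathode) and K⁺/K is oxidised (anode), so E°cell = (+1.82) − (-2.93) = +4.75 V.
Balancing electrons gives n = 1.
ΔG° = −nFE° = −(1)(96485)(+4.75) = -458,304 J = -458.3 kJ.

-458.3 kJ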